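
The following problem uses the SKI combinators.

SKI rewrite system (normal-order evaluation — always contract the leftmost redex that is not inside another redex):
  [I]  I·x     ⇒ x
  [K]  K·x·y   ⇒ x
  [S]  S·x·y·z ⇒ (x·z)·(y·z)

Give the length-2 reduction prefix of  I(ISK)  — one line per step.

Answer: after 2 steps: SK

Reduction:
  start: I(ISK)
  →1  ISK
  →2  SK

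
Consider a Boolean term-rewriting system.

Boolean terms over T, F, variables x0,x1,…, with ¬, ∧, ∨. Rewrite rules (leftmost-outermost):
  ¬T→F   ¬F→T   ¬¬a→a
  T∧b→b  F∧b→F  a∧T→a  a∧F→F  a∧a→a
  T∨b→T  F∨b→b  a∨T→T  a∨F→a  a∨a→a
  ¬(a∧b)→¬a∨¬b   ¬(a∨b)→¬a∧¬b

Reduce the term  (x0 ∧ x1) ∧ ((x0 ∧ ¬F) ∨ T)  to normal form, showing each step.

  start: (x0 ∧ x1) ∧ ((x0 ∧ ¬F) ∨ T)
  [1] (x0 ∧ x1) ∧ T
  [2] x0 ∧ x1

Answer: normal form = x0 ∧ x1  (in 2 steps)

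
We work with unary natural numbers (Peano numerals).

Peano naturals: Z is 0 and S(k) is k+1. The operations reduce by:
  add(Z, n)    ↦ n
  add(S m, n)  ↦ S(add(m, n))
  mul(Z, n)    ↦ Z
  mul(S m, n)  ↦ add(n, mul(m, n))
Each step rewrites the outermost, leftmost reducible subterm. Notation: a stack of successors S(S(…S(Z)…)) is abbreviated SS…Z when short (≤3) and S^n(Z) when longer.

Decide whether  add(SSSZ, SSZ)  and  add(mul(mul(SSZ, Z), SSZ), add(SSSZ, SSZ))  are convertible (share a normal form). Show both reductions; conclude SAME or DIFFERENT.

Answer: SAME — A ⇓ S^5(Z), B ⇓ S^5(Z)

Derivation:
Term A:
  start: add(SSSZ, SSZ)
  step 1: S(add(SSZ, SSZ))
  step 2: S(S(add(SZ, SSZ)))
  step 3: S(S(S(add(Z, SSZ))))
  step 4: S^5(Z)

Term B:
  start: add(mul(mul(SSZ, Z), SSZ), add(SSSZ, SSZ))
  step 1: add(mul(add(Z, mul(SZ, Z)), SSZ), add(SSSZ, SSZ))
  step 2: add(mul(mul(SZ, Z), SSZ), add(SSSZ, SSZ))
  step 3: add(mul(add(Z, mul(Z, Z)), SSZ), add(SSSZ, SSZ))
  step 4: add(mul(mul(Z, Z), SSZ), add(SSSZ, SSZ))
  step 5: add(mul(Z, SSZ), add(SSSZ, SSZ))
  step 6: add(Z, add(SSSZ, SSZ))
  step 7: add(SSSZ, SSZ)
  step 8: S(add(SSZ, SSZ))
  step 9: S(S(add(SZ, SSZ)))
  step 10: S(S(S(add(Z, SSZ))))
  step 11: S^5(Z)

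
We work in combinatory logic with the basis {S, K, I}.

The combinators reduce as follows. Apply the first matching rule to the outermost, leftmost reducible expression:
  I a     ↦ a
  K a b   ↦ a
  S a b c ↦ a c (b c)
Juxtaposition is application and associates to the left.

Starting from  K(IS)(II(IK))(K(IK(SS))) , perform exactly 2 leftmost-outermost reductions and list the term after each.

Answer: after 2 steps: S(K(IK(SS)))

Working:
  start: K(IS)(II(IK))(K(IK(SS)))
  step 1: IS(K(IK(SS)))
  step 2: S(K(IK(SS)))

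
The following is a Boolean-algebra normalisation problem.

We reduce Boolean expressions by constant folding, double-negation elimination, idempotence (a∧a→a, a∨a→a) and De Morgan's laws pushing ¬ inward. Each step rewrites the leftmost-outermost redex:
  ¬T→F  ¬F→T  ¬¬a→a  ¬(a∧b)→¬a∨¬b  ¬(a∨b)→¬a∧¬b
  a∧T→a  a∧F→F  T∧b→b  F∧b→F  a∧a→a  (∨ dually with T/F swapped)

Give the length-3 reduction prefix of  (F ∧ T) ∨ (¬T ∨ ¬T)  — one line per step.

  start: (F ∧ T) ∨ (¬T ∨ ¬T)
  [1] F ∨ (¬T ∨ ¬T)
  [2] ¬T ∨ ¬T
  [3] ¬T

Answer: after 3 steps: ¬T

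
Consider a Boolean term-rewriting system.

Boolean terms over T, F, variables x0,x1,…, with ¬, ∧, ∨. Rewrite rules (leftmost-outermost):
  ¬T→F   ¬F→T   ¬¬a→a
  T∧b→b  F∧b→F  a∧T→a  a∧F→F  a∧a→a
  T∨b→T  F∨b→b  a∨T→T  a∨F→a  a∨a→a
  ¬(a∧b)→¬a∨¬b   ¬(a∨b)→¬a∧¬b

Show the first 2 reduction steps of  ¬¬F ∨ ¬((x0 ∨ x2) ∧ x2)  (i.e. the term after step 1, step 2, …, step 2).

  start: ¬¬F ∨ ¬((x0 ∨ x2) ∧ x2)
  step 1: F ∨ ¬((x0 ∨ x2) ∧ x2)
  step 2: ¬((x0 ∨ x2) ∧ x2)

Answer: after 2 steps: ¬((x0 ∨ x2) ∧ x2)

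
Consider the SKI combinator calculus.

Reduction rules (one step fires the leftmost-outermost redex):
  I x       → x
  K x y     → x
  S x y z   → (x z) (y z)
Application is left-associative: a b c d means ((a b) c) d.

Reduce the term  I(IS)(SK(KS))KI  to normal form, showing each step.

Answer: normal form = KI  (in 6 steps)

Working:
  start: I(IS)(SK(KS))KI
  →1  IS(SK(KS))KI
  →2  S(SK(KS))KI
  →3  SK(KS)I(KI)
  →4  KI(KSI)(KI)
  →5  I(KI)
  →6  KI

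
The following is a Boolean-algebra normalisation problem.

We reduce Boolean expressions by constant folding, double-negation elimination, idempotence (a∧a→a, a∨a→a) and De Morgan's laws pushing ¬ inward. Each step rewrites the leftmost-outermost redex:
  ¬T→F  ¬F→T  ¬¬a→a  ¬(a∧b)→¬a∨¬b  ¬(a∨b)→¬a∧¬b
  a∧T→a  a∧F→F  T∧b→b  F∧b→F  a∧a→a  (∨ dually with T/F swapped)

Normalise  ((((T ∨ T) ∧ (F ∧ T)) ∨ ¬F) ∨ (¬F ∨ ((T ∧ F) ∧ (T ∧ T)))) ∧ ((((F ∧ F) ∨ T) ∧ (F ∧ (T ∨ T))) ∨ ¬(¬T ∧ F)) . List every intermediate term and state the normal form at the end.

Answer: normal form = T  (in 14 steps)

Reduction:
  start: ((((T ∨ T) ∧ (F ∧ T)) ∨ ¬F) ∨ (¬F ∨ ((T ∧ F) ∧ (T ∧ T)))) ∧ ((((F ∧ F) ∨ T) ∧ (F ∧ (T ∨ T))) ∨ ¬(¬T ∧ F))
  →1  (((T ∧ (F ∧ T)) ∨ ¬F) ∨ (¬F ∨ ((T ∧ F) ∧ (T ∧ T)))) ∧ ((((F ∧ F) ∨ T) ∧ (F ∧ (T ∨ T))) ∨ ¬(¬T ∧ F))
  →2  (((F ∧ T) ∨ ¬F) ∨ (¬F ∨ ((T ∧ F) ∧ (T ∧ T)))) ∧ ((((F ∧ F) ∨ T) ∧ (F ∧ (T ∨ T))) ∨ ¬(¬T ∧ F))
  →3  ((F ∨ ¬F) ∨ (¬F ∨ ((T ∧ F) ∧ (T ∧ T)))) ∧ ((((F ∧ F) ∨ T) ∧ (F ∧ (T ∨ T))) ∨ ¬(¬T ∧ F))
  →4  (¬F ∨ (¬F ∨ ((T ∧ F) ∧ (T ∧ T)))) ∧ ((((F ∧ F) ∨ T) ∧ (F ∧ (T ∨ T))) ∨ ¬(¬T ∧ F))
  →5  (T ∨ (¬F ∨ ((T ∧ F) ∧ (T ∧ T)))) ∧ ((((F ∧ F) ∨ T) ∧ (F ∧ (T ∨ T))) ∨ ¬(¬T ∧ F))
  →6  T ∧ ((((F ∧ F) ∨ T) ∧ (F ∧ (T ∨ T))) ∨ ¬(¬T ∧ F))
  →7  (((F ∧ F) ∨ T) ∧ (F ∧ (T ∨ T))) ∨ ¬(¬T ∧ F)
  →8  (T ∧ (F ∧ (T ∨ T))) ∨ ¬(¬T ∧ F)
  →9  (F ∧ (T ∨ T)) ∨ ¬(¬T ∧ F)
  →10  F ∨ ¬(¬T ∧ F)
  →11  ¬(¬T ∧ F)
  →12  ¬¬T ∨ ¬F
  →13  T ∨ ¬F
  →14  T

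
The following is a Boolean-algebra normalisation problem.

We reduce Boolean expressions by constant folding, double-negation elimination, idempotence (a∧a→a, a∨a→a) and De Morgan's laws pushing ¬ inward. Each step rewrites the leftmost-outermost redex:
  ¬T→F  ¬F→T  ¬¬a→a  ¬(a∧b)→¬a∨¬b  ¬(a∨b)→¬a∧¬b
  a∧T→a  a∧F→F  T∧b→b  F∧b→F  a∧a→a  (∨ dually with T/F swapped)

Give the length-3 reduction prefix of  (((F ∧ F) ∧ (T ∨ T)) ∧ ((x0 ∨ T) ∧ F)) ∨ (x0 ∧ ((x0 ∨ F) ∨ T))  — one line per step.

Answer: after 3 steps: F ∨ (x0 ∧ ((x0 ∨ F) ∨ T))

Derivation:
  start: (((F ∧ F) ∧ (T ∨ T)) ∧ ((x0 ∨ T) ∧ F)) ∨ (x0 ∧ ((x0 ∨ F) ∨ T))
  →1  ((F ∧ (T ∨ T)) ∧ ((x0 ∨ T) ∧ F)) ∨ (x0 ∧ ((x0 ∨ F) ∨ T))
  →2  (F ∧ ((x0 ∨ T) ∧ F)) ∨ (x0 ∧ ((x0 ∨ F) ∨ T))
  →3  F ∨ (x0 ∧ ((x0 ∨ F) ∨ T))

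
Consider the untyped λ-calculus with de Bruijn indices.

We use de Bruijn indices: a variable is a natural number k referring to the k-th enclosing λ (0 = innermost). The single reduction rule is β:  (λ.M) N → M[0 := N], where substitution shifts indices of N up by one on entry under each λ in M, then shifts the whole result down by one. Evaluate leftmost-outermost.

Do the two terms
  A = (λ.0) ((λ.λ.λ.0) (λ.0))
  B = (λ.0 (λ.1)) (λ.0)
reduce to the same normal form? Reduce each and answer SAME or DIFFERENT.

Answer: SAME — A ⇓ λ.λ.0, B ⇓ λ.λ.0

Reduction:
Term A:
  start: (λ.0) ((λ.λ.λ.0) (λ.0))
  step 1: (λ.λ.λ.0) (λ.0)
  step 2: λ.λ.0

Term B:
  start: (λ.0 (λ.1)) (λ.0)
  step 1: (λ.0) (λ.λ.0)
  step 2: λ.λ.0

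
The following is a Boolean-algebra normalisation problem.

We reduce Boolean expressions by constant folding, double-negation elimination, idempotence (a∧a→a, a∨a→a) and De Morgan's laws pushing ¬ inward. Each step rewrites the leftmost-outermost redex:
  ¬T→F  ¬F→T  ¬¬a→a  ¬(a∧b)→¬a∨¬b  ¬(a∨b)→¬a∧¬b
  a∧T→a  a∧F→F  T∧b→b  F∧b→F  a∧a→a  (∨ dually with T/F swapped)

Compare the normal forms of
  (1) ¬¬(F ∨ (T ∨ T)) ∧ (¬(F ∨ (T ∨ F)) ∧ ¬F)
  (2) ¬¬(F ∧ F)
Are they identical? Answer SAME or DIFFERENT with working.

Answer: SAME — A ⇓ F, B ⇓ F

Derivation:
Term A:
  start: ¬¬(F ∨ (T ∨ T)) ∧ (¬(F ∨ (T ∨ F)) ∧ ¬F)
  →1  (F ∨ (T ∨ T)) ∧ (¬(F ∨ (T ∨ F)) ∧ ¬F)
  →2  (T ∨ T) ∧ (¬(F ∨ (T ∨ F)) ∧ ¬F)
  →3  T ∧ (¬(F ∨ (T ∨ F)) ∧ ¬F)
  →4  ¬(F ∨ (T ∨ F)) ∧ ¬F
  →5  (¬F ∧ ¬(T ∨ F)) ∧ ¬F
  →6  (T ∧ ¬(T ∨ F)) ∧ ¬F
  →7  ¬(T ∨ F) ∧ ¬F
  →8  (¬T ∧ ¬F) ∧ ¬F
  →9  (F ∧ ¬F) ∧ ¬F
  →10  F ∧ ¬F
  →11  F

Term B:
  start: ¬¬(F ∧ F)
  →1  F ∧ F
  →2  F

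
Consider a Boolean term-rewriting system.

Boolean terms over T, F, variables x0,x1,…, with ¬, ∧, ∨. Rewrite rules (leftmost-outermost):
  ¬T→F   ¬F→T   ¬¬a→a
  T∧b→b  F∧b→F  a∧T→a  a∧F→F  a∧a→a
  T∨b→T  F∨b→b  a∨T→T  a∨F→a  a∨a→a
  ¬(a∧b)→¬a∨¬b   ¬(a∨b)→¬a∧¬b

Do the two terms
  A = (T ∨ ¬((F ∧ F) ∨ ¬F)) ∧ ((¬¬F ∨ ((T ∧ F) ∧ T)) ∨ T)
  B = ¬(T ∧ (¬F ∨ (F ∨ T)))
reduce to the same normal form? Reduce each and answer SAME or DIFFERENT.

Term A:
  start: (T ∨ ¬((F ∧ F) ∨ ¬F)) ∧ ((¬¬F ∨ ((T ∧ F) ∧ T)) ∨ T)
  step 1: T ∧ ((¬¬F ∨ ((T ∧ F) ∧ T)) ∨ T)
  step 2: (¬¬F ∨ ((T ∧ F) ∧ T)) ∨ T
  step 3: T

Term B:
  start: ¬(T ∧ (¬F ∨ (F ∨ T)))
  step 1: ¬T ∨ ¬(¬F ∨ (F ∨ T))
  step 2: F ∨ ¬(¬F ∨ (F ∨ T))
  step 3: ¬(¬F ∨ (F ∨ T))
  step 4: ¬¬F ∧ ¬(F ∨ T)
  step 5: F ∧ ¬(F ∨ T)
  step 6: F

Answer: DIFFERENT — A ⇓ T, B ⇓ F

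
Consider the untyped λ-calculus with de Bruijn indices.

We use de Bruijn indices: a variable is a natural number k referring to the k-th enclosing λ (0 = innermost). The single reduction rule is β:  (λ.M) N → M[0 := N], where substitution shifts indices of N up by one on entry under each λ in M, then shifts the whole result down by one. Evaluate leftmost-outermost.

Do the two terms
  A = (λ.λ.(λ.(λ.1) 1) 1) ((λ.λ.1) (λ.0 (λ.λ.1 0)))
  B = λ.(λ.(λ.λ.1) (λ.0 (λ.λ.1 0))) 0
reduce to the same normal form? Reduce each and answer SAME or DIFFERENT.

Answer: SAME — A ⇓ λ.λ.λ.0 (λ.λ.1 0), B ⇓ λ.λ.λ.0 (λ.λ.1 0)

Derivation:
Term A:
  start: (λ.λ.(λ.(λ.1) 1) 1) ((λ.λ.1) (λ.0 (λ.λ.1 0)))
  step 1: λ.(λ.(λ.1) 1) ((λ.λ.1) (λ.0 (λ.λ.1 0)))
  step 2: λ.(λ.(λ.λ.1) (λ.0 (λ.λ.1 0))) 0
  step 3: λ.(λ.λ.1) (λ.0 (λ.λ.1 0))
  step 4: λ.λ.λ.0 (λ.λ.1 0)

Term B:
  start: λ.(λ.(λ.λ.1) (λ.0 (λ.λ.1 0))) 0
  step 1: λ.(λ.λ.1) (λ.0 (λ.λ.1 0))
  step 2: λ.λ.λ.0 (λ.λ.1 0)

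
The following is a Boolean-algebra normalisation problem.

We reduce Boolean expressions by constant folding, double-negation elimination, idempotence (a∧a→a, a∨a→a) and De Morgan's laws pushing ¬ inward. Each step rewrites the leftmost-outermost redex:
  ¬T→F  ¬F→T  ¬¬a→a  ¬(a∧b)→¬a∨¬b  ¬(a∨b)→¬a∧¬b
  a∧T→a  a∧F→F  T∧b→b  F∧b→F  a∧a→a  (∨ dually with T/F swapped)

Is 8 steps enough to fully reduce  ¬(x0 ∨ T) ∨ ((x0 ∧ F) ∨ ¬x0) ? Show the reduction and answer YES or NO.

  start: ¬(x0 ∨ T) ∨ ((x0 ∧ F) ∨ ¬x0)
  [1] (¬x0 ∧ ¬T) ∨ ((x0 ∧ F) ∨ ¬x0)
  [2] (¬x0 ∧ F) ∨ ((x0 ∧ F) ∨ ¬x0)
  [3] F ∨ ((x0 ∧ F) ∨ ¬x0)
  [4] (x0 ∧ F) ∨ ¬x0
  [5] F ∨ ¬x0
  [6] ¬x0

Answer: YES — reaches normal form ¬x0 in 6 ≤ 8 steps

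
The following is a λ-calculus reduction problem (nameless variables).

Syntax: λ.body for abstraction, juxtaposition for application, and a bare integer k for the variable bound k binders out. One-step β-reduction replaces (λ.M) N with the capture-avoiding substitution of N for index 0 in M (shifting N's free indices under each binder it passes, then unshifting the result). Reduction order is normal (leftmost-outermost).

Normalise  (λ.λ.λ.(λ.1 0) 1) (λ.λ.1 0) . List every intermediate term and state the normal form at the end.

Answer: normal form = λ.λ.0 1  (in 2 steps)

Working:
  start: (λ.λ.λ.(λ.1 0) 1) (λ.λ.1 0)
  →1  λ.λ.(λ.1 0) 1
  →2  λ.λ.0 1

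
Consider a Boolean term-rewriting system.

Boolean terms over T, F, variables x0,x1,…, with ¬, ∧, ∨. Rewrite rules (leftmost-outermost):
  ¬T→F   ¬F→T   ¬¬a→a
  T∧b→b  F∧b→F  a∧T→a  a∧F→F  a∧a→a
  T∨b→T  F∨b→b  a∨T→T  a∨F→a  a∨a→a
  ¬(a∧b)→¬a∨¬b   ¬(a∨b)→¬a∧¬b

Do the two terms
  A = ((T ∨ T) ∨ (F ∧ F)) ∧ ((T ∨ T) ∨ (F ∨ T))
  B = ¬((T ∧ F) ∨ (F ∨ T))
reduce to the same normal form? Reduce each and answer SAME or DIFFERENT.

Term A:
  start: ((T ∨ T) ∨ (F ∧ F)) ∧ ((T ∨ T) ∨ (F ∨ T))
  step 1: (T ∨ (F ∧ F)) ∧ ((T ∨ T) ∨ (F ∨ T))
  step 2: T ∧ ((T ∨ T) ∨ (F ∨ T))
  step 3: (T ∨ T) ∨ (F ∨ T)
  step 4: T ∨ (F ∨ T)
  step 5: T

Term B:
  start: ¬((T ∧ F) ∨ (F ∨ T))
  step 1: ¬(T ∧ F) ∧ ¬(F ∨ T)
  step 2: (¬T ∨ ¬F) ∧ ¬(F ∨ T)
  step 3: (F ∨ ¬F) ∧ ¬(F ∨ T)
  step 4: ¬F ∧ ¬(F ∨ T)
  step 5: T ∧ ¬(F ∨ T)
  step 6: ¬(F ∨ T)
  step 7: ¬F ∧ ¬T
  step 8: T ∧ ¬T
  step 9: ¬T
  step 10: F

Answer: DIFFERENT — A ⇓ T, B ⇓ F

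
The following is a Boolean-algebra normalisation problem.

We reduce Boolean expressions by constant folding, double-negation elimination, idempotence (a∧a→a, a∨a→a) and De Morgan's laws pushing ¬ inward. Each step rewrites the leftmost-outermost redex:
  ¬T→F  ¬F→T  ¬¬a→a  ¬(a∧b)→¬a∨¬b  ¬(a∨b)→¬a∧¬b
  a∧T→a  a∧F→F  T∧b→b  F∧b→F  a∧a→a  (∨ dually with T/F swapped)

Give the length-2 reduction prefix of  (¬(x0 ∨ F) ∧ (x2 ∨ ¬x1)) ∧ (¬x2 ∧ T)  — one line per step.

Answer: after 2 steps: ((¬x0 ∧ T) ∧ (x2 ∨ ¬x1)) ∧ (¬x2 ∧ T)

Derivation:
  start: (¬(x0 ∨ F) ∧ (x2 ∨ ¬x1)) ∧ (¬x2 ∧ T)
  [1] ((¬x0 ∧ ¬F) ∧ (x2 ∨ ¬x1)) ∧ (¬x2 ∧ T)
  [2] ((¬x0 ∧ T) ∧ (x2 ∨ ¬x1)) ∧ (¬x2 ∧ T)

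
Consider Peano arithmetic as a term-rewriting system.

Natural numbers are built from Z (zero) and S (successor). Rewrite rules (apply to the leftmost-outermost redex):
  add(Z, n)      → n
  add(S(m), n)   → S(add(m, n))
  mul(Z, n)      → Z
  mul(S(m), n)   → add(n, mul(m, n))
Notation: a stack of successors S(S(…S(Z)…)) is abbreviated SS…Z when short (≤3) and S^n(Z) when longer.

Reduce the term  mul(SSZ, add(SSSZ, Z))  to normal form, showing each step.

  start: mul(SSZ, add(SSSZ, Z))
  step 1: add(add(SSSZ, Z), mul(SZ, add(SSSZ, Z)))
  step 2: add(S(add(SSZ, Z)), mul(SZ, add(SSSZ, Z)))
  step 3: S(add(add(SSZ, Z), mul(SZ, add(SSSZ, Z))))
  step 4: S(add(S(add(SZ, Z)), mul(SZ, add(SSSZ, Z))))
  step 5: S(S(add(add(SZ, Z), mul(SZ, add(SSSZ, Z)))))
  step 6: S(S(add(S(add(Z, Z)), mul(SZ, add(SSSZ, Z)))))
  step 7: S(S(S(add(add(Z, Z), mul(SZ, add(SSSZ, Z))))))
  step 8: S(S(S(add(Z, mul(SZ, add(SSSZ, Z))))))
  step 9: S(S(S(mul(SZ, add(SSSZ, Z)))))
  step 10: S(S(S(add(add(SSSZ, Z), mul(Z, add(SSSZ, Z))))))
  step 11: S(S(S(add(S(add(SSZ, Z)), mul(Z, add(SSSZ, Z))))))
  step 12: S(S(S(S(add(add(SSZ, Z), mul(Z, add(SSSZ, Z)))))))
  step 13: S(S(S(S(add(S(add(SZ, Z)), mul(Z, add(SSSZ, Z)))))))
  step 14: S(S(S(S(S(add(add(SZ, Z), mul(Z, add(SSSZ, Z))))))))
  step 15: S(S(S(S(S(add(S(add(Z, Z)), mul(Z, add(SSSZ, Z))))))))
  step 16: S(S(S(S(S(S(add(add(Z, Z), mul(Z, add(SSSZ, Z)))))))))
  step 17: S(S(S(S(S(S(add(Z, mul(Z, add(SSSZ, Z)))))))))
  step 18: S(S(S(S(S(S(mul(Z, add(SSSZ, Z))))))))
  step 19: S^6(Z)

Answer: normal form = S^6(Z)  (in 19 steps)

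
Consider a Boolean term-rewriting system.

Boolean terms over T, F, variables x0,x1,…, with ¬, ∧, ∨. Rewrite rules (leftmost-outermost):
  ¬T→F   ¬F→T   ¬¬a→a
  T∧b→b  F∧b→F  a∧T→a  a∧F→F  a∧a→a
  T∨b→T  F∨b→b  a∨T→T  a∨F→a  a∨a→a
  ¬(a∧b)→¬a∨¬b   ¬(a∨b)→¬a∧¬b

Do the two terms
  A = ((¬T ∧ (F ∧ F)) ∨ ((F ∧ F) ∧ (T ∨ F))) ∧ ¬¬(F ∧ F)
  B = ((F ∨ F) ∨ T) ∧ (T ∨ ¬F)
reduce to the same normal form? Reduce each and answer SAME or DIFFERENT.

Answer: DIFFERENT — A ⇓ F, B ⇓ T

Derivation:
Term A:
  start: ((¬T ∧ (F ∧ F)) ∨ ((F ∧ F) ∧ (T ∨ F))) ∧ ¬¬(F ∧ F)
  step 1: ((F ∧ (F ∧ F)) ∨ ((F ∧ F) ∧ (T ∨ F))) ∧ ¬¬(F ∧ F)
  step 2: (F ∨ ((F ∧ F) ∧ (T ∨ F))) ∧ ¬¬(F ∧ F)
  step 3: ((F ∧ F) ∧ (T ∨ F)) ∧ ¬¬(F ∧ F)
  step 4: (F ∧ (T ∨ F)) ∧ ¬¬(F ∧ F)
  step 5: F ∧ ¬¬(F ∧ F)
  step 6: F

Term B:
  start: ((F ∨ F) ∨ T) ∧ (T ∨ ¬F)
  step 1: T ∧ (T ∨ ¬F)
  step 2: T ∨ ¬F
  step 3: T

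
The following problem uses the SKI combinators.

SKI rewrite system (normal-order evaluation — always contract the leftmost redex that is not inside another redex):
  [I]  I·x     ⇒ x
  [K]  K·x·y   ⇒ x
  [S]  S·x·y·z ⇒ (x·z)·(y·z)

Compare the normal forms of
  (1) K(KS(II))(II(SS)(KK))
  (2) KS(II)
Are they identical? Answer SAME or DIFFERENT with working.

Answer: SAME — A ⇓ S, B ⇓ S

Derivation:
Term A:
  start: K(KS(II))(II(SS)(KK))
  →1  KS(II)
  →2  S

Term B:
  start: KS(II)
  →1  S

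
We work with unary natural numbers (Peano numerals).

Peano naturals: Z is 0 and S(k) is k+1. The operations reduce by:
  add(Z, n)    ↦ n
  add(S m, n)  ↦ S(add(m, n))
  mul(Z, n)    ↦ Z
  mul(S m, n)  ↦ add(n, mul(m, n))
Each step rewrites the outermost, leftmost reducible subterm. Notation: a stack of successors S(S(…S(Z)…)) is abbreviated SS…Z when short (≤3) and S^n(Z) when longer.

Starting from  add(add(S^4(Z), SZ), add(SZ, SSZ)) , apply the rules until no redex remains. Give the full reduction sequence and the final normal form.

Answer: normal form = S^8(Z)  (in 13 steps)

Derivation:
  start: add(add(S^4(Z), SZ), add(SZ, SSZ))
  [1] add(S(add(SSSZ, SZ)), add(SZ, SSZ))
  [2] S(add(add(SSSZ, SZ), add(SZ, SSZ)))
  [3] S(add(S(add(SSZ, SZ)), add(SZ, SSZ)))
  [4] S(S(add(add(SSZ, SZ), add(SZ, SSZ))))
  [5] S(S(add(S(add(SZ, SZ)), add(SZ, SSZ))))
  [6] S(S(S(add(add(SZ, SZ), add(SZ, SSZ)))))
  [7] S(S(S(add(S(add(Z, SZ)), add(SZ, SSZ)))))
  [8] S(S(S(S(add(add(Z, SZ), add(SZ, SSZ))))))
  [9] S(S(S(S(add(SZ, add(SZ, SSZ))))))
  [10] S(S(S(S(S(add(Z, add(SZ, SSZ)))))))
  [11] S(S(S(S(S(add(SZ, SSZ))))))
  [12] S(S(S(S(S(S(add(Z, SSZ)))))))
  [13] S^8(Z)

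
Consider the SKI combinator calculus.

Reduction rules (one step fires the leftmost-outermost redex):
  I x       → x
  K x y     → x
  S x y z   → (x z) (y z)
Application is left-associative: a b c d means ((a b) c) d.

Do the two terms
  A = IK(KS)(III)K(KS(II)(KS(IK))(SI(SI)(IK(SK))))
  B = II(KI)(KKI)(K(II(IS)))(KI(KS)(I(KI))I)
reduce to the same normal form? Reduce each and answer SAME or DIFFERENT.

Answer: DIFFERENT — A ⇓ S(SS(SK)), B ⇓ S

Working:
Term A:
  start: IK(KS)(III)K(KS(II)(KS(IK))(SI(SI)(IK(SK))))
  →1  K(KS)(III)K(KS(II)(KS(IK))(SI(SI)(IK(SK))))
  →2  KSK(KS(II)(KS(IK))(SI(SI)(IK(SK))))
  →3  S(KS(II)(KS(IK))(SI(SI)(IK(SK))))
  →4  S(S(KS(IK))(SI(SI)(IK(SK))))
  →5  S(SS(SI(SI)(IK(SK))))
  →6  S(SS(I(IK(SK))(SI(IK(SK)))))
  →7  S(SS(IK(SK)(SI(IK(SK)))))
  →8  S(SS(K(SK)(SI(IK(SK)))))
  →9  S(SS(SK))

Term B:
  start: II(KI)(KKI)(K(II(IS)))(KI(KS)(I(KI))I)
  →1  I(KI)(KKI)(K(II(IS)))(KI(KS)(I(KI))I)
  →2  KI(KKI)(K(II(IS)))(KI(KS)(I(KI))I)
  →3  I(K(II(IS)))(KI(KS)(I(KI))I)
  →4  K(II(IS))(KI(KS)(I(KI))I)
  →5  II(IS)
  →6  I(IS)
  →7  IS
  →8  S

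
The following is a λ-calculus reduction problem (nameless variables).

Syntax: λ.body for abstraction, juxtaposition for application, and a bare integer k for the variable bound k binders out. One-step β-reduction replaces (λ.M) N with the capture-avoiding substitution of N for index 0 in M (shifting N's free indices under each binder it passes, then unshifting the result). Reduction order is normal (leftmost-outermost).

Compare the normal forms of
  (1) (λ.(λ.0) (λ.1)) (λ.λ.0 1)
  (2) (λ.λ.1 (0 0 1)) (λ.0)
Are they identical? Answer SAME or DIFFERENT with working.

Answer: DIFFERENT — A ⇓ λ.λ.λ.0 1, B ⇓ λ.0 0 (λ.0)

Reduction:
Term A:
  start: (λ.(λ.0) (λ.1)) (λ.λ.0 1)
  [1] (λ.0) (λ.λ.λ.0 1)
  [2] λ.λ.λ.0 1

Term B:
  start: (λ.λ.1 (0 0 1)) (λ.0)
  [1] λ.(λ.0) (0 0 (λ.0))
  [2] λ.0 0 (λ.0)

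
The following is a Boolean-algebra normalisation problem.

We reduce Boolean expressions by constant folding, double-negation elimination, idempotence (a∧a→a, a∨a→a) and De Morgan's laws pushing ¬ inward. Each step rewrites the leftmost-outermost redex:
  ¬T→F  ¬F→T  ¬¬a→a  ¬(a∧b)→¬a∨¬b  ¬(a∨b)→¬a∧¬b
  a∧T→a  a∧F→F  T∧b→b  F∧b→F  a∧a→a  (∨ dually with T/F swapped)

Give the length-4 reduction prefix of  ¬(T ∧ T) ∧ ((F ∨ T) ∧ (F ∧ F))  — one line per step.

  start: ¬(T ∧ T) ∧ ((F ∨ T) ∧ (F ∧ F))
  [1] (¬T ∨ ¬T) ∧ ((F ∨ T) ∧ (F ∧ F))
  [2] ¬T ∧ ((F ∨ T) ∧ (F ∧ F))
  [3] F ∧ ((F ∨ T) ∧ (F ∧ F))
  [4] F

Answer: after 4 steps: F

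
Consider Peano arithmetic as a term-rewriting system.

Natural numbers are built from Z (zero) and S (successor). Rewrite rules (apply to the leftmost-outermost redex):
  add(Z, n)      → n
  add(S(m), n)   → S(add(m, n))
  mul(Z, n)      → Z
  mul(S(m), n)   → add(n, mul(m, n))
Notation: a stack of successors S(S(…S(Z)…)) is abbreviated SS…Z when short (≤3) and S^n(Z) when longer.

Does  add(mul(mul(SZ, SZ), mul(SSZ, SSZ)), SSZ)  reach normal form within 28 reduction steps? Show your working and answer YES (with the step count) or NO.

  start: add(mul(mul(SZ, SZ), mul(SSZ, SSZ)), SSZ)
  [1] add(mul(add(SZ, mul(Z, SZ)), mul(SSZ, SSZ)), SSZ)
  [2] add(mul(S(add(Z, mul(Z, SZ))), mul(SSZ, SSZ)), SSZ)
  [3] add(add(mul(SSZ, SSZ), mul(add(Z, mul(Z, SZ)), mul(SSZ, SSZ))), SSZ)
  [4] add(add(add(SSZ, mul(SZ, SSZ)), mul(add(Z, mul(Z, SZ)), mul(SSZ, SSZ))), SSZ)
  [5] add(add(S(add(SZ, mul(SZ, SSZ))), mul(add(Z, mul(Z, SZ)), mul(SSZ, SSZ))), SSZ)
  [6] add(S(add(add(SZ, mul(SZ, SSZ)), mul(add(Z, mul(Z, SZ)), mul(SSZ, SSZ)))), SSZ)
  [7] S(add(add(add(SZ, mul(SZ, SSZ)), mul(add(Z, mul(Z, SZ)), mul(SSZ, SSZ))), SSZ))
  [8] S(add(add(S(add(Z, mul(SZ, SSZ))), mul(add(Z, mul(Z, SZ)), mul(SSZ, SSZ))), SSZ))
  [9] S(add(S(add(add(Z, mul(SZ, SSZ)), mul(add(Z, mul(Z, SZ)), mul(SSZ, SSZ)))), SSZ))
  [10] S(S(add(add(add(Z, mul(SZ, SSZ)), mul(add(Z, mul(Z, SZ)), mul(SSZ, SSZ))), SSZ)))
  [11] S(S(add(add(mul(SZ, SSZ), mul(add(Z, mul(Z, SZ)), mul(SSZ, SSZ))), SSZ)))
  [12] S(S(add(add(add(SSZ, mul(Z, SSZ)), mul(add(Z, mul(Z, SZ)), mul(SSZ, SSZ))), SSZ)))
  [13] S(S(add(add(S(add(SZ, mul(Z, SSZ))), mul(add(Z, mul(Z, SZ)), mul(SSZ, SSZ))), SSZ)))
  [14] S(S(add(S(add(add(SZ, mul(Z, SSZ)), mul(add(Z, mul(Z, SZ)), mul(SSZ, SSZ)))), SSZ)))
  [15] S(S(S(add(add(add(SZ, mul(Z, SSZ)), mul(add(Z, mul(Z, SZ)), mul(SSZ, SSZ))), SSZ))))
  [16] S(S(S(add(add(S(add(Z, mul(Z, SSZ))), mul(add(Z, mul(Z, SZ)), mul(SSZ, SSZ))), SSZ))))
  [17] S(S(S(add(S(add(add(Z, mul(Z, SSZ)), mul(add(Z, mul(Z, SZ)), mul(SSZ, SSZ)))), SSZ))))
  [18] S(S(S(S(add(add(add(Z, mul(Z, SSZ)), mul(add(Z, mul(Z, SZ)), mul(SSZ, SSZ))), SSZ)))))
  [19] S(S(S(S(add(add(mul(Z, SSZ), mul(add(Z, mul(Z, SZ)), mul(SSZ, SSZ))), SSZ)))))
  [20] S(S(S(S(add(add(Z, mul(add(Z, mul(Z, SZ)), mul(SSZ, SSZ))), SSZ)))))
  [21] S(S(S(S(add(mul(add(Z, mul(Z, SZ)), mul(SSZ, SSZ)), SSZ)))))
  [22] S(S(S(S(add(mul(mul(Z, SZ), mul(SSZ, SSZ)), SSZ)))))
  [23] S(S(S(S(add(mul(Z, mul(SSZ, SSZ)), SSZ)))))
  [24] S(S(S(S(add(Z, SSZ)))))
  [25] S^6(Z)

Answer: YES — reaches normal form S^6(Z) in 25 ≤ 28 steps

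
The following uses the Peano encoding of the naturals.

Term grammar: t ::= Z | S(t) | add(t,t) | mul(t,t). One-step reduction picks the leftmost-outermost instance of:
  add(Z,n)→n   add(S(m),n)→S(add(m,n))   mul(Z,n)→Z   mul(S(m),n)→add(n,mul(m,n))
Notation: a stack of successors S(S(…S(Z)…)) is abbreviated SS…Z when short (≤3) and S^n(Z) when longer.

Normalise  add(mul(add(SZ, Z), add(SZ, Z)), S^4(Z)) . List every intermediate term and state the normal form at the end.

Answer: normal form = S^5(Z)  (in 10 steps)

Derivation:
  start: add(mul(add(SZ, Z), add(SZ, Z)), S^4(Z))
  [1] add(mul(S(add(Z, Z)), add(SZ, Z)), S^4(Z))
  [2] add(add(add(SZ, Z), mul(add(Z, Z), add(SZ, Z))), S^4(Z))
  [3] add(add(S(add(Z, Z)), mul(add(Z, Z), add(SZ, Z))), S^4(Z))
  [4] add(S(add(add(Z, Z), mul(add(Z, Z), add(SZ, Z)))), S^4(Z))
  [5] S(add(add(add(Z, Z), mul(add(Z, Z), add(SZ, Z))), S^4(Z)))
  [6] S(add(add(Z, mul(add(Z, Z), add(SZ, Z))), S^4(Z)))
  [7] S(add(mul(add(Z, Z), add(SZ, Z)), S^4(Z)))
  [8] S(add(mul(Z, add(SZ, Z)), S^4(Z)))
  [9] S(add(Z, S^4(Z)))
  [10] S^5(Z)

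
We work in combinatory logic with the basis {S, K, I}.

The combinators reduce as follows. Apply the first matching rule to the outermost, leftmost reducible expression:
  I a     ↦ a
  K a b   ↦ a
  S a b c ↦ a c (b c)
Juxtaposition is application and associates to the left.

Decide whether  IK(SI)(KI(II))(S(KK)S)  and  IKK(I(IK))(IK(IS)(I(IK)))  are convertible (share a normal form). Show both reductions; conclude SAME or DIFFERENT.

Term A:
  start: IK(SI)(KI(II))(S(KK)S)
  step 1: K(SI)(KI(II))(S(KK)S)
  step 2: SI(S(KK)S)

Term B:
  start: IKK(I(IK))(IK(IS)(I(IK)))
  step 1: KK(I(IK))(IK(IS)(I(IK)))
  step 2: K(IK(IS)(I(IK)))
  step 3: K(K(IS)(I(IK)))
  step 4: K(IS)
  step 5: KS

Answer: DIFFERENT — A ⇓ SI(S(KK)S), B ⇓ KS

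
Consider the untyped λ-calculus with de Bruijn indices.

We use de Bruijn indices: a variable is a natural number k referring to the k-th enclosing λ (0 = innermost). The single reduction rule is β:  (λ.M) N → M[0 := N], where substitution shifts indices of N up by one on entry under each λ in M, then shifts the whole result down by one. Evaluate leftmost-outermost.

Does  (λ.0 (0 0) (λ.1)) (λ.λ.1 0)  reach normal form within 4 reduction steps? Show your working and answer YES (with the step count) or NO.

Answer: NO — after 4 steps the term is (λ.(λ.λ.1 0) 0) (λ.λ.λ.1 0), not yet normal

Derivation:
  start: (λ.0 (0 0) (λ.1)) (λ.λ.1 0)
  [1] (λ.λ.1 0) ((λ.λ.1 0) (λ.λ.1 0)) (λ.λ.λ.1 0)
  [2] (λ.(λ.λ.1 0) (λ.λ.1 0) 0) (λ.λ.λ.1 0)
  [3] (λ.λ.1 0) (λ.λ.1 0) (λ.λ.λ.1 0)
  [4] (λ.(λ.λ.1 0) 0) (λ.λ.λ.1 0)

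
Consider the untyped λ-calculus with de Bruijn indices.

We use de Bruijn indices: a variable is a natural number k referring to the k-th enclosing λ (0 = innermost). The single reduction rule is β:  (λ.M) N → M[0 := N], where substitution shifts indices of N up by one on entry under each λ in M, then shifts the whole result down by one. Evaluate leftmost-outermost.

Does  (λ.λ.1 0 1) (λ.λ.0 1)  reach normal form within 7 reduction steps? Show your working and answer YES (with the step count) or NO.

  start: (λ.λ.1 0 1) (λ.λ.0 1)
  [1] λ.(λ.λ.0 1) 0 (λ.λ.0 1)
  [2] λ.(λ.0 1) (λ.λ.0 1)
  [3] λ.(λ.λ.0 1) 0
  [4] λ.λ.0 1

Answer: YES — reaches normal form λ.λ.0 1 in 4 ≤ 7 steps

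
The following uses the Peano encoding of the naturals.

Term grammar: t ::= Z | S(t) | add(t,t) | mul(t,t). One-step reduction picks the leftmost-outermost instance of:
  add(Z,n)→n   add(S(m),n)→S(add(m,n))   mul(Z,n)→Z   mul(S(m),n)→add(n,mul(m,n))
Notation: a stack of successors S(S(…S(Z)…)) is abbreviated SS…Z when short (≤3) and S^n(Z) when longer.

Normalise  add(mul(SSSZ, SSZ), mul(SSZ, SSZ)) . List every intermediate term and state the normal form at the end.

Answer: normal form = S^10(Z)  (in 29 steps)

Derivation:
  start: add(mul(SSSZ, SSZ), mul(SSZ, SSZ))
  →1  add(add(SSZ, mul(SSZ, SSZ)), mul(SSZ, SSZ))
  →2  add(S(add(SZ, mul(SSZ, SSZ))), mul(SSZ, SSZ))
  →3  S(add(add(SZ, mul(SSZ, SSZ)), mul(SSZ, SSZ)))
  →4  S(add(S(add(Z, mul(SSZ, SSZ))), mul(SSZ, SSZ)))
  →5  S(S(add(add(Z, mul(SSZ, SSZ)), mul(SSZ, SSZ))))
  →6  S(S(add(mul(SSZ, SSZ), mul(SSZ, SSZ))))
  →7  S(S(add(add(SSZ, mul(SZ, SSZ)), mul(SSZ, SSZ))))
  →8  S(S(add(S(add(SZ, mul(SZ, SSZ))), mul(SSZ, SSZ))))
  →9  S(S(S(add(add(SZ, mul(SZ, SSZ)), mul(SSZ, SSZ)))))
  →10  S(S(S(add(S(add(Z, mul(SZ, SSZ))), mul(SSZ, SSZ)))))
  →11  S(S(S(S(add(add(Z, mul(SZ, SSZ)), mul(SSZ, SSZ))))))
  →12  S(S(S(S(add(mul(SZ, SSZ), mul(SSZ, SSZ))))))
  →13  S(S(S(S(add(add(SSZ, mul(Z, SSZ)), mul(SSZ, SSZ))))))
  →14  S(S(S(S(add(S(add(SZ, mul(Z, SSZ))), mul(SSZ, SSZ))))))
  →15  S(S(S(S(S(add(add(SZ, mul(Z, SSZ)), mul(SSZ, SSZ)))))))
  →16  S(S(S(S(S(add(S(add(Z, mul(Z, SSZ))), mul(SSZ, SSZ)))))))
  →17  S(S(S(S(S(S(add(add(Z, mul(Z, SSZ)), mul(SSZ, SSZ))))))))
  →18  S(S(S(S(S(S(add(mul(Z, SSZ), mul(SSZ, SSZ))))))))
  →19  S(S(S(S(S(S(add(Z, mul(SSZ, SSZ))))))))
  →20  S(S(S(S(S(S(mul(SSZ, SSZ)))))))
  →21  S(S(S(S(S(S(add(SSZ, mul(SZ, SSZ))))))))
  →22  S(S(S(S(S(S(S(add(SZ, mul(SZ, SSZ)))))))))
  →23  S(S(S(S(S(S(S(S(add(Z, mul(SZ, SSZ))))))))))
  →24  S(S(S(S(S(S(S(S(mul(SZ, SSZ)))))))))
  →25  S(S(S(S(S(S(S(S(add(SSZ, mul(Z, SSZ))))))))))
  →26  S(S(S(S(S(S(S(S(S(add(SZ, mul(Z, SSZ)))))))))))
  →27  S(S(S(S(S(S(S(S(S(S(add(Z, mul(Z, SSZ))))))))))))
  →28  S(S(S(S(S(S(S(S(S(S(mul(Z, SSZ)))))))))))
  →29  S^10(Z)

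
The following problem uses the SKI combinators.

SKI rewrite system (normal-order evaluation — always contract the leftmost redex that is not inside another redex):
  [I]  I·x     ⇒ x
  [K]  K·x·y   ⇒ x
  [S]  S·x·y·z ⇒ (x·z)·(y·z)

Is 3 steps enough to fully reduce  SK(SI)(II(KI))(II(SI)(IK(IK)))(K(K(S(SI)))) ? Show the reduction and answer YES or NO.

Answer: NO — after 3 steps the term is I(KI)(II(SI)(IK(IK)))(K(K(S(SI)))), not yet normal

Reduction:
  start: SK(SI)(II(KI))(II(SI)(IK(IK)))(K(K(S(SI))))
  →1  K(II(KI))(SI(II(KI)))(II(SI)(IK(IK)))(K(K(S(SI))))
  →2  II(KI)(II(SI)(IK(IK)))(K(K(S(SI))))
  →3  I(KI)(II(SI)(IK(IK)))(K(K(S(SI))))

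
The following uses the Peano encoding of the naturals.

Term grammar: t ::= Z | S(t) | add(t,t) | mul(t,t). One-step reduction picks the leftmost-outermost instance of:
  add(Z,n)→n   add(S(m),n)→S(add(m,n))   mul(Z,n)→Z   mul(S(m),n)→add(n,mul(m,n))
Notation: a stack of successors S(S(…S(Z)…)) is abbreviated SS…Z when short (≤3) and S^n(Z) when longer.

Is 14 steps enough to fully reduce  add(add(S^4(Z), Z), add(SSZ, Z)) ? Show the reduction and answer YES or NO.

  start: add(add(S^4(Z), Z), add(SSZ, Z))
  →1  add(S(add(SSSZ, Z)), add(SSZ, Z))
  →2  S(add(add(SSSZ, Z), add(SSZ, Z)))
  →3  S(add(S(add(SSZ, Z)), add(SSZ, Z)))
  →4  S(S(add(add(SSZ, Z), add(SSZ, Z))))
  →5  S(S(add(S(add(SZ, Z)), add(SSZ, Z))))
  →6  S(S(S(add(add(SZ, Z), add(SSZ, Z)))))
  →7  S(S(S(add(S(add(Z, Z)), add(SSZ, Z)))))
  →8  S(S(S(S(add(add(Z, Z), add(SSZ, Z))))))
  →9  S(S(S(S(add(Z, add(SSZ, Z))))))
  →10  S(S(S(S(add(SSZ, Z)))))
  →11  S(S(S(S(S(add(SZ, Z))))))
  →12  S(S(S(S(S(S(add(Z, Z)))))))
  →13  S^6(Z)

Answer: YES — reaches normal form S^6(Z) in 13 ≤ 14 steps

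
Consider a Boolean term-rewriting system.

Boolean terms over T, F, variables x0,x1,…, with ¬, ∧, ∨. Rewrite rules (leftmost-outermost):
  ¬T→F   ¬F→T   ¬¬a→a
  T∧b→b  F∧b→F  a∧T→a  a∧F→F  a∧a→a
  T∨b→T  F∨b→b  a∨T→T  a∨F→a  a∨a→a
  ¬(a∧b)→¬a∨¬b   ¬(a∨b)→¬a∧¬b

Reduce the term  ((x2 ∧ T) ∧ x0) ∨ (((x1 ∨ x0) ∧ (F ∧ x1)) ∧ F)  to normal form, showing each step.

Answer: normal form = x2 ∧ x0  (in 3 steps)

Derivation:
  start: ((x2 ∧ T) ∧ x0) ∨ (((x1 ∨ x0) ∧ (F ∧ x1)) ∧ F)
  [1] (x2 ∧ x0) ∨ (((x1 ∨ x0) ∧ (F ∧ x1)) ∧ F)
  [2] (x2 ∧ x0) ∨ F
  [3] x2 ∧ x0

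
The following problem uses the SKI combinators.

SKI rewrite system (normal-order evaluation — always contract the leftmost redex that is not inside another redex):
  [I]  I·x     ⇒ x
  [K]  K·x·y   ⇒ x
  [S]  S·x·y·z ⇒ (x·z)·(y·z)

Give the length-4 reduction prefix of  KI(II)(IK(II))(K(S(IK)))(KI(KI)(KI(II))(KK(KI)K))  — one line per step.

Answer: after 4 steps: II(KI(KI)(KI(II))(KK(KI)K))

Derivation:
  start: KI(II)(IK(II))(K(S(IK)))(KI(KI)(KI(II))(KK(KI)K))
  [1] I(IK(II))(K(S(IK)))(KI(KI)(KI(II))(KK(KI)K))
  [2] IK(II)(K(S(IK)))(KI(KI)(KI(II))(KK(KI)K))
  [3] K(II)(K(S(IK)))(KI(KI)(KI(II))(KK(KI)K))
  [4] II(KI(KI)(KI(II))(KK(KI)K))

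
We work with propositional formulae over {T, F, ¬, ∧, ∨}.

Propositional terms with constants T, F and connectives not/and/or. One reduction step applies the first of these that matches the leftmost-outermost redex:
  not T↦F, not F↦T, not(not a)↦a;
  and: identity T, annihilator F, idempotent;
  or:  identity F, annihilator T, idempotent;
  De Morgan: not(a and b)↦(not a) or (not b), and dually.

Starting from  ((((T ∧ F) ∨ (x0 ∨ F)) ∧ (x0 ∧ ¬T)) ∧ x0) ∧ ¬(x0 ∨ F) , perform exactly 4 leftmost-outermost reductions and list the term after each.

  start: ((((T ∧ F) ∨ (x0 ∨ F)) ∧ (x0 ∧ ¬T)) ∧ x0) ∧ ¬(x0 ∨ F)
  [1] (((F ∨ (x0 ∨ F)) ∧ (x0 ∧ ¬T)) ∧ x0) ∧ ¬(x0 ∨ F)
  [2] (((x0 ∨ F) ∧ (x0 ∧ ¬T)) ∧ x0) ∧ ¬(x0 ∨ F)
  [3] ((x0 ∧ (x0 ∧ ¬T)) ∧ x0) ∧ ¬(x0 ∨ F)
  [4] ((x0 ∧ (x0 ∧ F)) ∧ x0) ∧ ¬(x0 ∨ F)

Answer: after 4 steps: ((x0 ∧ (x0 ∧ F)) ∧ x0) ∧ ¬(x0 ∨ F)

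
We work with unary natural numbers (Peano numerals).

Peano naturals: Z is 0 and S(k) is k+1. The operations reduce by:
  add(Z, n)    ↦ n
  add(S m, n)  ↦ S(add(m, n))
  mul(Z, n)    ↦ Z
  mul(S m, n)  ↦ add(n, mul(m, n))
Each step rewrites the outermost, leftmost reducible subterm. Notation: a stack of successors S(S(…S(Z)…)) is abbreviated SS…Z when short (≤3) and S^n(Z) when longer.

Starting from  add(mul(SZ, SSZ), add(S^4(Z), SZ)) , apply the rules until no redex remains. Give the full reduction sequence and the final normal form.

  start: add(mul(SZ, SSZ), add(S^4(Z), SZ))
  →1  add(add(SSZ, mul(Z, SSZ)), add(S^4(Z), SZ))
  →2  add(S(add(SZ, mul(Z, SSZ))), add(S^4(Z), SZ))
  →3  S(add(add(SZ, mul(Z, SSZ)), add(S^4(Z), SZ)))
  →4  S(add(S(add(Z, mul(Z, SSZ))), add(S^4(Z), SZ)))
  →5  S(S(add(add(Z, mul(Z, SSZ)), add(S^4(Z), SZ))))
  →6  S(S(add(mul(Z, SSZ), add(S^4(Z), SZ))))
  →7  S(S(add(Z, add(S^4(Z), SZ))))
  →8  S(S(add(S^4(Z), SZ)))
  →9  S(S(S(add(SSSZ, SZ))))
  →10  S(S(S(S(add(SSZ, SZ)))))
  →11  S(S(S(S(S(add(SZ, SZ))))))
  →12  S(S(S(S(S(S(add(Z, SZ)))))))
  →13  S^7(Z)

Answer: normal form = S^7(Z)  (in 13 steps)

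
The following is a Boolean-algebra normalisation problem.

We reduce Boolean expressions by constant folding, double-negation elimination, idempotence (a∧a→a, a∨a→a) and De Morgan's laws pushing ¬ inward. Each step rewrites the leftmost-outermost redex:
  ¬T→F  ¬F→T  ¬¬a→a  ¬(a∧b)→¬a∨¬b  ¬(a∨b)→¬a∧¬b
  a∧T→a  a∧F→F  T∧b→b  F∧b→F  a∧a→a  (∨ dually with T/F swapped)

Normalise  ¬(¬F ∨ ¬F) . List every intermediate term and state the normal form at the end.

Answer: normal form = F  (in 3 steps)

Reduction:
  start: ¬(¬F ∨ ¬F)
  [1] ¬¬F ∧ ¬¬F
  [2] ¬¬F
  [3] F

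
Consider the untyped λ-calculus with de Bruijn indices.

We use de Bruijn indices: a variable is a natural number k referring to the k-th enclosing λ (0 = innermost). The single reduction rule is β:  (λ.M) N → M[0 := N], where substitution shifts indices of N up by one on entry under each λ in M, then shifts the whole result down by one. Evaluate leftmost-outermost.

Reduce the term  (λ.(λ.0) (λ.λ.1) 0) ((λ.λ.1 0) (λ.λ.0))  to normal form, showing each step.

  start: (λ.(λ.0) (λ.λ.1) 0) ((λ.λ.1 0) (λ.λ.0))
  →1  (λ.0) (λ.λ.1) ((λ.λ.1 0) (λ.λ.0))
  →2  (λ.λ.1) ((λ.λ.1 0) (λ.λ.0))
  →3  λ.(λ.λ.1 0) (λ.λ.0)
  →4  λ.λ.(λ.λ.0) 0
  →5  λ.λ.λ.0

Answer: normal form = λ.λ.λ.0  (in 5 steps)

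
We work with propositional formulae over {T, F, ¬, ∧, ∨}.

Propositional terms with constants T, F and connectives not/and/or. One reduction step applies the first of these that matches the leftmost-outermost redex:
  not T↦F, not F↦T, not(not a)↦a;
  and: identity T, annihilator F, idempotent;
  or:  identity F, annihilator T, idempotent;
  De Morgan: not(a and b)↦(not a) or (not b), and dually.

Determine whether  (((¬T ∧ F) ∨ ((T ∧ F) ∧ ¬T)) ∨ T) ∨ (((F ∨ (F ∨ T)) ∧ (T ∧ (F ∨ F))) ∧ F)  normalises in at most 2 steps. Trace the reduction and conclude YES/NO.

Answer: YES — reaches normal form T in 2 ≤ 2 steps

Derivation:
  start: (((¬T ∧ F) ∨ ((T ∧ F) ∧ ¬T)) ∨ T) ∨ (((F ∨ (F ∨ T)) ∧ (T ∧ (F ∨ F))) ∧ F)
  →1  T ∨ (((F ∨ (F ∨ T)) ∧ (T ∧ (F ∨ F))) ∧ F)
  →2  T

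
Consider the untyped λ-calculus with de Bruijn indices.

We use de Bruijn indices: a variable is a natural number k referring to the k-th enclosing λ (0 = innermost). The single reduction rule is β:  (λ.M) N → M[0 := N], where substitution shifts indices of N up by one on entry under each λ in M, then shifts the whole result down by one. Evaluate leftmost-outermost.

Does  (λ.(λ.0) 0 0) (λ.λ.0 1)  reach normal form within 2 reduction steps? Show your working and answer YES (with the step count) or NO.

  start: (λ.(λ.0) 0 0) (λ.λ.0 1)
  step 1: (λ.0) (λ.λ.0 1) (λ.λ.0 1)
  step 2: (λ.λ.0 1) (λ.λ.0 1)

Answer: NO — after 2 steps the term is (λ.λ.0 1) (λ.λ.0 1), not yet normal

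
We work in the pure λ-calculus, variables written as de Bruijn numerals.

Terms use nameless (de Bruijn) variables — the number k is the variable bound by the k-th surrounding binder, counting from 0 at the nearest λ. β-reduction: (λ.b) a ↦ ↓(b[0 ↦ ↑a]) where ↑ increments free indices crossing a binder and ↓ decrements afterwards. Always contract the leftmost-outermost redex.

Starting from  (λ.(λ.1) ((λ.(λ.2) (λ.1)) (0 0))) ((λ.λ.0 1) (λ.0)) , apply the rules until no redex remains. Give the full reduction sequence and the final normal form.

Answer: normal form = λ.0 (λ.0)  (in 3 steps)

Derivation:
  start: (λ.(λ.1) ((λ.(λ.2) (λ.1)) (0 0))) ((λ.λ.0 1) (λ.0))
  [1] (λ.(λ.λ.0 1) (λ.0)) ((λ.(λ.(λ.λ.0 1) (λ.0)) (λ.1)) ((λ.λ.0 1) (λ.0) ((λ.λ.0 1) (λ.0))))
  [2] (λ.λ.0 1) (λ.0)
  [3] λ.0 (λ.0)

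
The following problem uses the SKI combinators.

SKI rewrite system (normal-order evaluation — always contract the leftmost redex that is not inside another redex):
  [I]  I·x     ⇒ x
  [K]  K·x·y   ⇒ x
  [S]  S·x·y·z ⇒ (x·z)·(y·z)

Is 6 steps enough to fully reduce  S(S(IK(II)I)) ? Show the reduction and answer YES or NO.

  start: S(S(IK(II)I))
  [1] S(S(K(II)I))
  [2] S(S(II))
  [3] S(SI)

Answer: YES — reaches normal form S(SI) in 3 ≤ 6 steps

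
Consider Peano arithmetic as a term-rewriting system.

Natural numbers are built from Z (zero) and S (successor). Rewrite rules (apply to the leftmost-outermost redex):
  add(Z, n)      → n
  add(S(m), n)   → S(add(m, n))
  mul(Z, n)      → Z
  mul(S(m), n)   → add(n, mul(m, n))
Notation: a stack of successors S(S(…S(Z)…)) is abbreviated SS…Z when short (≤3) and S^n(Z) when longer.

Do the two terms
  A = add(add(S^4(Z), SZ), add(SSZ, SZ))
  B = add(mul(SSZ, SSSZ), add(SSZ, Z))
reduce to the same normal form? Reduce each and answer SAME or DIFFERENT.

Answer: SAME — A ⇓ S^8(Z), B ⇓ S^8(Z)

Working:
Term A:
  start: add(add(S^4(Z), SZ), add(SSZ, SZ))
  [1] add(S(add(SSSZ, SZ)), add(SSZ, SZ))
  [2] S(add(add(SSSZ, SZ), add(SSZ, SZ)))
  [3] S(add(S(add(SSZ, SZ)), add(SSZ, SZ)))
  [4] S(S(add(add(SSZ, SZ), add(SSZ, SZ))))
  [5] S(S(add(S(add(SZ, SZ)), add(SSZ, SZ))))
  [6] S(S(S(add(add(SZ, SZ), add(SSZ, SZ)))))
  [7] S(S(S(add(S(add(Z, SZ)), add(SSZ, SZ)))))
  [8] S(S(S(S(add(add(Z, SZ), add(SSZ, SZ))))))
  [9] S(S(S(S(add(SZ, add(SSZ, SZ))))))
  [10] S(S(S(S(S(add(Z, add(SSZ, SZ)))))))
  [11] S(S(S(S(S(add(SSZ, SZ))))))
  [12] S(S(S(S(S(S(add(SZ, SZ)))))))
  [13] S(S(S(S(S(S(S(add(Z, SZ))))))))
  [14] S^8(Z)

Term B:
  start: add(mul(SSZ, SSSZ), add(SSZ, Z))
  [1] add(add(SSSZ, mul(SZ, SSSZ)), add(SSZ, Z))
  [2] add(S(add(SSZ, mul(SZ, SSSZ))), add(SSZ, Z))
  [3] S(add(add(SSZ, mul(SZ, SSSZ)), add(SSZ, Z)))
  [4] S(add(S(add(SZ, mul(SZ, SSSZ))), add(SSZ, Z)))
  [5] S(S(add(add(SZ, mul(SZ, SSSZ)), add(SSZ, Z))))
  [6] S(S(add(S(add(Z, mul(SZ, SSSZ))), add(SSZ, Z))))
  [7] S(S(S(add(add(Z, mul(SZ, SSSZ)), add(SSZ, Z)))))
  [8] S(S(S(add(mul(SZ, SSSZ), add(SSZ, Z)))))
  [9] S(S(S(add(add(SSSZ, mul(Z, SSSZ)), add(SSZ, Z)))))
  [10] S(S(S(add(S(add(SSZ, mul(Z, SSSZ))), add(SSZ, Z)))))
  [11] S(S(S(S(add(add(SSZ, mul(Z, SSSZ)), add(SSZ, Z))))))
  [12] S(S(S(S(add(S(add(SZ, mul(Z, SSSZ))), add(SSZ, Z))))))
  [13] S(S(S(S(S(add(add(SZ, mul(Z, SSSZ)), add(SSZ, Z)))))))
  [14] S(S(S(S(S(add(S(add(Z, mul(Z, SSSZ))), add(SSZ, Z)))))))
  [15] S(S(S(S(S(S(add(add(Z, mul(Z, SSSZ)), add(SSZ, Z))))))))
  [16] S(S(S(S(S(S(add(mul(Z, SSSZ), add(SSZ, Z))))))))
  [17] S(S(S(S(S(S(add(Z, add(SSZ, Z))))))))
  [18] S(S(S(S(S(S(add(SSZ, Z)))))))
  [19] S(S(S(S(S(S(S(add(SZ, Z))))))))
  [20] S(S(S(S(S(S(S(S(add(Z, Z)))))))))
  [21] S^8(Z)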